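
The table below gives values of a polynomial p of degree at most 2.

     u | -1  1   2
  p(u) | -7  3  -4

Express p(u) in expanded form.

Write p(u) = au^2 + bu + c. Substituting each data point gives a linear system:
  a - b + c = -7
  a + b + c = 3
  4a + 2b + c = -4
Solving the system yields a = -4, b = 5, c = 2.
So p(u) = -4u^2 + 5u + 2.
Check: p(1) = 3. ✓

p(u) = -4u^2 + 5u + 2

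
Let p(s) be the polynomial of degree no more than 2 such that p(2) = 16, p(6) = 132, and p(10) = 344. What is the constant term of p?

Write p(s) = as^2 + bs + c. Substituting each data point gives a linear system:
  4a + 2b + c = 16
  36a + 6b + c = 132
  100a + 10b + c = 344
Solving the system yields a = 3, b = 5, c = -6.
So p(s) = 3s^2 + 5s - 6.
The constant term is -6.

-6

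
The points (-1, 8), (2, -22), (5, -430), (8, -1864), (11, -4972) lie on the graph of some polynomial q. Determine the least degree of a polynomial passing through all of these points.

Forward differences of the values at s = -1, 2, 5, 8, 11:
  q  : 8  -22  -430  -1864  -4972
  Δ  : -30  -408  -1434  -3108
  Δ^2: -378  -1026  -1674
  Δ^3: -648  -648
  Δ^4: 0
The third differences are constant (-648) and nonzero, while all higher differences vanish, so the minimal degree is 3.

3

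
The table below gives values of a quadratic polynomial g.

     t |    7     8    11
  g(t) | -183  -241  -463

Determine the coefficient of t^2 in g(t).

Write g(t) = at^2 + bt + c. Substituting each data point gives a linear system:
  49a + 7b + c = -183
  64a + 8b + c = -241
  121a + 11b + c = -463
Solving the system yields a = -4, b = 2, c = -1.
So g(t) = -4t² + 2t - 1.
The leading coefficient is -4.

-4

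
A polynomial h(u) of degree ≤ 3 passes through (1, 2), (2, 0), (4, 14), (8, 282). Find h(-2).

Write h(u) = au^3 + bu^2 + cu + d. Substituting each data point gives a linear system:
  a + b + c + d = 2
  8a + 4b + 2c + d = 0
  64a + 16b + 4c + d = 14
  512a + 64b + 8c + d = 282
Solving the system yields a = 1, b = -4, c = 3, d = 2.
So h(u) = u^3 - 4u^2 + 3u + 2.
Then h(-2) = -28.

-28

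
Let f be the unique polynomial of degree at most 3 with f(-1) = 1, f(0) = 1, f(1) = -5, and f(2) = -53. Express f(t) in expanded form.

Using the Lagrange interpolation formula with nodes -1, 0, 1, 2:
  L_0(t) = t(t - 1)(t - 2) / -6
  L_1(t) = (t + 1)(t - 1)(t - 2) / 2
  L_2(t) = (t + 1)t(t - 2) / -2
  L_3(t) = (t + 1)t(t - 1) / 6
Then f(t) = 1·L_0(t) + 1·L_1(t) - 5·L_2(t) - 53·L_3(t).
Expanding and collecting terms gives f(t) = -6t³ - 3t² + 3t + 1.
Check: f(0) = 1. ✓

f(t) = -6t^3 - 3t^2 + 3t + 1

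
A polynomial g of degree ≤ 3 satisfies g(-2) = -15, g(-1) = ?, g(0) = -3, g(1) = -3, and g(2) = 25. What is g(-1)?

The 4 known points determine the degree-3 polynomial uniquely.
Write g(u) = au^3 + bu^2 + cu + d. Substituting each data point gives a linear system:
  -8a + 4b - 2c + d = -15
  d = -3
  a + b + c + d = -3
  8a + 4b + 2c + d = 25
Solving the system yields a = 4, b = 2, c = -6, d = -3.
So g(u) = 4u^3 + 2u^2 - 6u - 3.
Then g(-1) = 1.

1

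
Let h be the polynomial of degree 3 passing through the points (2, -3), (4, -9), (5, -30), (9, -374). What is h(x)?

h(x) = -x^3 + 5x^2 - 5x - 5

Write h(x) = ax^3 + bx^2 + cx + d. Substituting each data point gives a linear system:
  8a + 4b + 2c + d = -3
  64a + 16b + 4c + d = -9
  125a + 25b + 5c + d = -30
  729a + 81b + 9c + d = -374
Solving the system yields a = -1, b = 5, c = -5, d = -5.
So h(x) = -x^3 + 5x^2 - 5x - 5.
Check: h(5) = -30. ✓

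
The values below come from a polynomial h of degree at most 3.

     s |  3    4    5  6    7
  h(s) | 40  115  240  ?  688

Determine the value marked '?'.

On equispaced nodes a degree-3 polynomial has vanishing fourth forward difference, so
  h(3) - 4·h(4) + 6·h(5) - 4·h(6) + h(7) = 0.
Substituting the known values and solving for h(6):
  -4·h(6) = -1708
  h(6) = 427.

427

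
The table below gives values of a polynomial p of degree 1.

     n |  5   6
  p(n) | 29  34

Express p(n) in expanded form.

p(n) = 5n + 4

Write p(n) = an + b. Substituting each data point gives a linear system:
  5a + b = 29
  6a + b = 34
Solving the system yields a = 5, b = 4.
So p(n) = 5n + 4.
Check: p(5) = 29. ✓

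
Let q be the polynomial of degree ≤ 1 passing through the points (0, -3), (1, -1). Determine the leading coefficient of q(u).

Write q(u) = au + b. Substituting each data point gives a linear system:
  b = -3
  a + b = -1
Solving the system yields a = 2, b = -3.
So q(u) = 2u - 3.
The leading coefficient is 2.

2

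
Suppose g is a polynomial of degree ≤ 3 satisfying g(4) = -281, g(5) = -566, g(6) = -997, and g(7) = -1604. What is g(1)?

Forward differences of the values at t = 4, 5, 6, 7:
  g  : -281  -566  -997  -1604
  Δ  : -285  -431  -607
  Δ^2: -146  -176
  Δ^3: -30
The third differences are constant, confirming degree 3.
Interpolating (Newton forward form) and evaluating at t = 1 gives g(1) = -2.

-2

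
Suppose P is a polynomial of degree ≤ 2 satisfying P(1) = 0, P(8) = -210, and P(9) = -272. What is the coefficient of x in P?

Write P(x) = ax^2 + bx + c. Substituting each data point gives a linear system:
  a + b + c = 0
  64a + 8b + c = -210
  81a + 9b + c = -272
Solving the system yields a = -4, b = 6, c = -2.
So P(x) = -4x^2 + 6x - 2.
The coefficient of x is 6.

6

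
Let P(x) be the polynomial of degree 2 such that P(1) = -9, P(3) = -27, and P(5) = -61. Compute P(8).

Write P(x) = ax^2 + bx + c. Substituting each data point gives a linear system:
  a + b + c = -9
  9a + 3b + c = -27
  25a + 5b + c = -61
Solving the system yields a = -2, b = -1, c = -6.
So P(x) = -2x^2 - x - 6.
Then P(8) = -142.

-142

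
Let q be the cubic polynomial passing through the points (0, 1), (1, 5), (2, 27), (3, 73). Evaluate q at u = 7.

Forward differences of the values at u = 0, 1, 2, 3:
  q  : 1  5  27  73
  Δ  : 4  22  46
  Δ^2: 18  24
  Δ^3: 6
The third differences are constant, confirming degree 3.
Interpolating (Newton forward form) and evaluating at u = 7 gives q(7) = 617.

617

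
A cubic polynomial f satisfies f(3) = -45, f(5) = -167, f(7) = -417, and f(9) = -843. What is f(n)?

Write f(n) = an^3 + bn^2 + cn + d. Substituting each data point gives a linear system:
  27a + 9b + 3c + d = -45
  125a + 25b + 5c + d = -167
  343a + 49b + 7c + d = -417
  729a + 81b + 9c + d = -843
Solving the system yields a = -1, b = -1, c = -4, d = 3.
So f(n) = -n³ - n² - 4n + 3.
Check: f(5) = -167. ✓

f(n) = -n^3 - n^2 - 4n + 3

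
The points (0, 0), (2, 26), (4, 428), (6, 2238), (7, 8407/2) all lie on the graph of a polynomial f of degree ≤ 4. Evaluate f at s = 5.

2125/2

Using the Lagrange interpolation formula with nodes 0, 2, 4, 6, 7:
  L_0(s) = (s - 2)(s - 4)(s - 6)(s - 7) / 336
  L_1(s) = s(s - 4)(s - 6)(s - 7) / -80
  L_2(s) = s(s - 2)(s - 6)(s - 7) / 48
  L_3(s) = s(s - 2)(s - 4)(s - 7) / -48
  L_4(s) = s(s - 2)(s - 4)(s - 6) / 105
Then f(s) = 0·L_0(s) + 26·L_1(s) + 428·L_2(s) + 2238·L_3(s) + 8407/2·L_4(s).
Expanding and collecting terms gives f(s) = 2s^4 - (5/2)s^3 + 6s^2 - 5s.
Evaluating at s = 5: f(5) = 2125/2.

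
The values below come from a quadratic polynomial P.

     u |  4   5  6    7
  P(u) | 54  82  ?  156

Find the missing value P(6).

116

The 3 known points determine the degree-2 polynomial uniquely.
Write P(u) = au^2 + bu + c. Substituting each data point gives a linear system:
  16a + 4b + c = 54
  25a + 5b + c = 82
  49a + 7b + c = 156
Solving the system yields a = 3, b = 1, c = 2.
So P(u) = 3u^2 + u + 2.
Then P(6) = 116.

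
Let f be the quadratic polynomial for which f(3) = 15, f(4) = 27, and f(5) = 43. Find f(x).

Using the Lagrange interpolation formula with nodes 3, 4, 5:
  L_0(x) = (x - 4)(x - 5) / 2
  L_1(x) = (x - 3)(x - 5) / -1
  L_2(x) = (x - 3)(x - 4) / 2
Then f(x) = 15·L_0(x) + 27·L_1(x) + 43·L_2(x).
Expanding and collecting terms gives f(x) = 2x^2 - 2x + 3.
Check: f(5) = 43. ✓

f(x) = 2x^2 - 2x + 3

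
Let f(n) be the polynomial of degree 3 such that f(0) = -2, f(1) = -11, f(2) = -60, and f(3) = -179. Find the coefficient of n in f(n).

1

Write f(n) = an^3 + bn^2 + cn + d. Substituting each data point gives a linear system:
  d = -2
  a + b + c + d = -11
  8a + 4b + 2c + d = -60
  27a + 9b + 3c + d = -179
Solving the system yields a = -5, b = -5, c = 1, d = -2.
So f(n) = -5n^3 - 5n^2 + n - 2.
The coefficient of n is 1.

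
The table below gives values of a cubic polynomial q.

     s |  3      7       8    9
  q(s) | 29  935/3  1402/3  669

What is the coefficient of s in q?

Write q(s) = as^3 + bs^2 + cs + d. Substituting each data point gives a linear system:
  27a + 9b + 3c + d = 29
  343a + 49b + 7c + d = 935/3
  512a + 64b + 8c + d = 1402/3
  729a + 81b + 9c + d = 669
Solving the system yields a = 1, b = -1, c = 5/3, d = 6.
So q(s) = s³ - s² + (5/3)s + 6.
The coefficient of s is 5/3.

5/3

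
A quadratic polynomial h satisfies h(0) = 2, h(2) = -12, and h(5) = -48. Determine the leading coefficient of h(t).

-1

Write h(t) = at^2 + bt + c. Substituting each data point gives a linear system:
  c = 2
  4a + 2b + c = -12
  25a + 5b + c = -48
Solving the system yields a = -1, b = -5, c = 2.
So h(t) = -t^2 - 5t + 2.
The leading coefficient is -1.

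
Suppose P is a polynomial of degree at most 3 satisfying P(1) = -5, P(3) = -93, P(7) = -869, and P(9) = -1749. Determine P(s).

P(s) = -2s^3 - 3s^2 - 6s + 6

Write P(s) = as^3 + bs^2 + cs + d. Substituting each data point gives a linear system:
  a + b + c + d = -5
  27a + 9b + 3c + d = -93
  343a + 49b + 7c + d = -869
  729a + 81b + 9c + d = -1749
Solving the system yields a = -2, b = -3, c = -6, d = 6.
So P(s) = -2s³ - 3s² - 6s + 6.
Check: P(1) = -5. ✓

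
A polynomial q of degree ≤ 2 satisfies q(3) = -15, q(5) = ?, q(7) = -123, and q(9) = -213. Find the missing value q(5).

-57

On equispaced nodes a degree-2 polynomial has vanishing third forward difference, so
  - q(3) + 3·q(5) - 3·q(7) + q(9) = 0.
Substituting the known values and solving for q(5):
  3·q(5) = -171
  q(5) = -57.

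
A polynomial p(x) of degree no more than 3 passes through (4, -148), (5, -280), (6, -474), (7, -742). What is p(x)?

p(x) = -2x^3 - x^2 - x

Write p(x) = ax^3 + bx^2 + cx + d. Substituting each data point gives a linear system:
  64a + 16b + 4c + d = -148
  125a + 25b + 5c + d = -280
  216a + 36b + 6c + d = -474
  343a + 49b + 7c + d = -742
Solving the system yields a = -2, b = -1, c = -1, d = 0.
So p(x) = -2x^3 - x^2 - x.
Check: p(5) = -280. ✓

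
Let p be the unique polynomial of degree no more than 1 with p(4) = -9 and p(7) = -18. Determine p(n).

p(n) = -3n + 3

Write p(n) = an + b. Substituting each data point gives a linear system:
  4a + b = -9
  7a + b = -18
Solving the system yields a = -3, b = 3.
So p(n) = -3n + 3.
Check: p(7) = -18. ✓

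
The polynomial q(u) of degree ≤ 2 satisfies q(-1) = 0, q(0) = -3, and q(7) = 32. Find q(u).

Using the Lagrange interpolation formula with nodes -1, 0, 7:
  L_0(u) = u(u - 7) / 8
  L_1(u) = (u + 1)(u - 7) / -7
  L_2(u) = (u + 1)u / 56
Then q(u) = 0·L_0(u) - 3·L_1(u) + 32·L_2(u).
Expanding and collecting terms gives q(u) = u² - 2u - 3.
Check: q(7) = 32. ✓

q(u) = u^2 - 2u - 3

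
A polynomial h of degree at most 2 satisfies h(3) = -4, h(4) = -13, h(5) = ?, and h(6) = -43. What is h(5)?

-26

The 3 known points determine the degree-2 polynomial uniquely.
Write h(x) = ax^2 + bx + c. Substituting each data point gives a linear system:
  9a + 3b + c = -4
  16a + 4b + c = -13
  36a + 6b + c = -43
Solving the system yields a = -2, b = 5, c = -1.
So h(x) = -2x^2 + 5x - 1.
Then h(5) = -26.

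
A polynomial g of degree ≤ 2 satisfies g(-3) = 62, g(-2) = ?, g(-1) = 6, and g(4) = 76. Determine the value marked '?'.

28

The 3 known points determine the degree-2 polynomial uniquely.
Write g(x) = ax^2 + bx + c. Substituting each data point gives a linear system:
  9a - 3b + c = 62
  a - b + c = 6
  16a + 4b + c = 76
Solving the system yields a = 6, b = -4, c = -4.
So g(x) = 6x^2 - 4x - 4.
Then g(-2) = 28.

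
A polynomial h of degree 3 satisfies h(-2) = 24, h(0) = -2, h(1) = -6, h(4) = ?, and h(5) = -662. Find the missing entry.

-342

The 4 known points determine the degree-3 polynomial uniquely.
Write h(n) = an^3 + bn^2 + cn + d. Substituting each data point gives a linear system:
  -8a + 4b - 2c + d = 24
  d = -2
  a + b + c + d = -6
  125a + 25b + 5c + d = -662
Solving the system yields a = -5, b = -2, c = 3, d = -2.
So h(n) = -5n^3 - 2n^2 + 3n - 2.
Then h(4) = -342.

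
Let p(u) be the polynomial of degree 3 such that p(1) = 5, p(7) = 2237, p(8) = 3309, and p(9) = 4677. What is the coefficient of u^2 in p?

Write p(u) = au^3 + bu^2 + cu + d. Substituting each data point gives a linear system:
  a + b + c + d = 5
  343a + 49b + 7c + d = 2237
  512a + 64b + 8c + d = 3309
  729a + 81b + 9c + d = 4677
Solving the system yields a = 6, b = 4, c = -2, d = -3.
So p(u) = 6u³ + 4u² - 2u - 3.
The coefficient of u^2 is 4.

4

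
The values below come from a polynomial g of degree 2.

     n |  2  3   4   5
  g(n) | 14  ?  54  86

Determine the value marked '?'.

30

On equispaced nodes a degree-2 polynomial has vanishing third forward difference, so
  - g(2) + 3·g(3) - 3·g(4) + g(5) = 0.
Substituting the known values and solving for g(3):
  3·g(3) = 90
  g(3) = 30.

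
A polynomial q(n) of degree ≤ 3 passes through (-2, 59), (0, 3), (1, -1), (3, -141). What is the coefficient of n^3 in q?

-6

Write q(n) = an^3 + bn^2 + cn + d. Substituting each data point gives a linear system:
  -8a + 4b - 2c + d = 59
  d = 3
  a + b + c + d = -1
  27a + 9b + 3c + d = -141
Solving the system yields a = -6, b = 2, c = 0, d = 3.
So q(n) = -6n³ + 2n² + 3.
The leading coefficient is -6.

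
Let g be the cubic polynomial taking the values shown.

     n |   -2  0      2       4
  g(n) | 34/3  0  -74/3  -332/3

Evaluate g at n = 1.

-23/3

Forward differences of the values at n = -2, 0, 2, 4:
  g  : 34/3  0  -74/3  -332/3
  Δ  : -34/3  -74/3  -86
  Δ^2: -40/3  -184/3
  Δ^3: -48
The third differences are constant, confirming degree 3.
Interpolating (Newton forward form) and evaluating at n = 1 gives g(1) = -23/3.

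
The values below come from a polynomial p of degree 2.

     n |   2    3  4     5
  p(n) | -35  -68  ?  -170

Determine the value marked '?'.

The 3 known points determine the degree-2 polynomial uniquely.
Write p(n) = an^2 + bn + c. Substituting each data point gives a linear system:
  4a + 2b + c = -35
  9a + 3b + c = -68
  25a + 5b + c = -170
Solving the system yields a = -6, b = -3, c = -5.
So p(n) = -6n² - 3n - 5.
Then p(4) = -113.

-113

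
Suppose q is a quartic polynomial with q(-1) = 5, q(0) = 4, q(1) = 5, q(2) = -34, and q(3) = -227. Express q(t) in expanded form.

q(t) = -3t^4 - t^3 + 4t^2 + t + 4

Write q(t) = at^4 + bt^3 + ct^2 + dt + e. Substituting each data point gives a linear system:
  a - b + c - d + e = 5
  e = 4
  a + b + c + d + e = 5
  16a + 8b + 4c + 2d + e = -34
  81a + 27b + 9c + 3d + e = -227
Solving the system yields a = -3, b = -1, c = 4, d = 1, e = 4.
So q(t) = -3t⁴ - t³ + 4t² + t + 4.
Check: q(2) = -34. ✓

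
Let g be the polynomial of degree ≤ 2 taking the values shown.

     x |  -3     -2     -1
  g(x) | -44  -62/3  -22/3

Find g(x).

Write g(x) = ax^2 + bx + c. Substituting each data point gives a linear system:
  9a - 3b + c = -44
  4a - 2b + c = -62/3
  a - b + c = -22/3
Solving the system yields a = -5, b = -5/3, c = -4.
So g(x) = -5x^2 - (5/3)x - 4.
Check: g(-1) = -22/3. ✓

g(x) = -5x^2 - (5/3)x - 4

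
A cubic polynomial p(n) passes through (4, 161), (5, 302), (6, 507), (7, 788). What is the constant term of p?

Write p(n) = an^3 + bn^2 + cn + d. Substituting each data point gives a linear system:
  64a + 16b + 4c + d = 161
  125a + 25b + 5c + d = 302
  216a + 36b + 6c + d = 507
  343a + 49b + 7c + d = 788
Solving the system yields a = 2, b = 2, c = 1, d = -3.
So p(n) = 2n³ + 2n² + n - 3.
The constant term is -3.

-3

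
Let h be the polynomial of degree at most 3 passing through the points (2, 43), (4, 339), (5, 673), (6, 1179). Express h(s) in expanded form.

Write h(s) = as^3 + bs^2 + cs + d. Substituting each data point gives a linear system:
  8a + 4b + 2c + d = 43
  64a + 16b + 4c + d = 339
  125a + 25b + 5c + d = 673
  216a + 36b + 6c + d = 1179
Solving the system yields a = 6, b = -4, c = 4, d = 3.
So h(s) = 6s³ - 4s² + 4s + 3.
Check: h(5) = 673. ✓

h(s) = 6s^3 - 4s^2 + 4s + 3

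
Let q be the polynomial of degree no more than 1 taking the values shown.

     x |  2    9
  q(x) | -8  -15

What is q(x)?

Write q(x) = ax + b. Substituting each data point gives a linear system:
  2a + b = -8
  9a + b = -15
Solving the system yields a = -1, b = -6.
So q(x) = -x - 6.
Check: q(2) = -8. ✓

q(x) = -x - 6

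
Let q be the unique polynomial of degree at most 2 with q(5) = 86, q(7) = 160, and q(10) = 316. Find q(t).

q(t) = 3t^2 + t + 6

Write q(t) = at^2 + bt + c. Substituting each data point gives a linear system:
  25a + 5b + c = 86
  49a + 7b + c = 160
  100a + 10b + c = 316
Solving the system yields a = 3, b = 1, c = 6.
So q(t) = 3t^2 + t + 6.
Check: q(5) = 86. ✓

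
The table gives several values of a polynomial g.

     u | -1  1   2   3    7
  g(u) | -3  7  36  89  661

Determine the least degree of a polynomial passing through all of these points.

Divided differences on the nodes -1, 1, 2, 3, 7:
  order 0: -3  7  36  89  661
  order 1: 5  29  53  143
  order 2: 8  12  18
  order 3: 1  1
  order 4: 0
The order-3 divided differences are all 1 (nonzero) and every higher order vanishes, so the data lies on a polynomial of degree exactly 3.

3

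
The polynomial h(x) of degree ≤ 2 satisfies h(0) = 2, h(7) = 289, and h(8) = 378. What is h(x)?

Write h(x) = ax^2 + bx + c. Substituting each data point gives a linear system:
  c = 2
  49a + 7b + c = 289
  64a + 8b + c = 378
Solving the system yields a = 6, b = -1, c = 2.
So h(x) = 6x^2 - x + 2.
Check: h(0) = 2. ✓

h(x) = 6x^2 - x + 2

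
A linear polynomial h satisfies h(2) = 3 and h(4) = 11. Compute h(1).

Using the Lagrange interpolation formula with nodes 2, 4:
  L_0(x) = (x - 4) / -2
  L_1(x) = (x - 2) / 2
Then h(x) = 3·L_0(x) + 11·L_1(x).
Expanding and collecting terms gives h(x) = 4x - 5.
Evaluating at x = 1: h(1) = -1.

-1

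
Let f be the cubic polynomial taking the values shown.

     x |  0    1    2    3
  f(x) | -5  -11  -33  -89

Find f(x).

f(x) = -3x^3 + x^2 - 4x - 5

Write f(x) = ax^3 + bx^2 + cx + d. Substituting each data point gives a linear system:
  d = -5
  a + b + c + d = -11
  8a + 4b + 2c + d = -33
  27a + 9b + 3c + d = -89
Solving the system yields a = -3, b = 1, c = -4, d = -5.
So f(x) = -3x^3 + x^2 - 4x - 5.
Check: f(1) = -11. ✓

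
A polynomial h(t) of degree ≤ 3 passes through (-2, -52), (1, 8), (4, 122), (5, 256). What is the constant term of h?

6

Write h(t) = at^3 + bt^2 + ct + d. Substituting each data point gives a linear system:
  -8a + 4b - 2c + d = -52
  a + b + c + d = 8
  64a + 16b + 4c + d = 122
  125a + 25b + 5c + d = 256
Solving the system yields a = 3, b = -6, c = 5, d = 6.
So h(t) = 3t^3 - 6t^2 + 5t + 6.
The constant term is 6.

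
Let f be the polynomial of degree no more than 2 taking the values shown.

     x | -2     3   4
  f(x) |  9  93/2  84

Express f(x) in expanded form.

Write f(x) = ax^2 + bx + c. Substituting each data point gives a linear system:
  4a - 2b + c = 9
  9a + 3b + c = 93/2
  16a + 4b + c = 84
Solving the system yields a = 5, b = 5/2, c = -6.
So f(x) = 5x^2 + (5/2)x - 6.
Check: f(3) = 93/2. ✓

f(x) = 5x^2 + (5/2)x - 6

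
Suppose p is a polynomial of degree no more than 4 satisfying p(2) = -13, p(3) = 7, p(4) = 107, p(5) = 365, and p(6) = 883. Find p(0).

Forward differences of the values at x = 2, 3, 4, 5, 6:
  p  : -13  7  107  365  883
  Δ  : 20  100  258  518
  Δ^2: 80  158  260
  Δ^3: 78  102
  Δ^4: 24
The fourth differences are constant, confirming degree 4.
Interpolating (Newton forward form) and evaluating at x = 0 gives p(0) = -5.

-5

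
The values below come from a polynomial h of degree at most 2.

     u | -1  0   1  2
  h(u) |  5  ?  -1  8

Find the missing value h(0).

-2

The 3 known points determine the degree-2 polynomial uniquely.
Write h(u) = au^2 + bu + c. Substituting each data point gives a linear system:
  a - b + c = 5
  a + b + c = -1
  4a + 2b + c = 8
Solving the system yields a = 4, b = -3, c = -2.
So h(u) = 4u^2 - 3u - 2.
Then h(0) = -2.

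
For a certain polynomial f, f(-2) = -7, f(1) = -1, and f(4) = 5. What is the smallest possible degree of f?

1

Forward differences of the values at u = -2, 1, 4:
  f  : -7  -1  5
  Δ  : 6  6
  Δ^2: 0
The first differences are constant (6) and nonzero, while all higher differences vanish, so the minimal degree is 1.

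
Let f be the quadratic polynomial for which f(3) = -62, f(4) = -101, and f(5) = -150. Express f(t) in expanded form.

f(t) = -5t^2 - 4t - 5

Write f(t) = at^2 + bt + c. Substituting each data point gives a linear system:
  9a + 3b + c = -62
  16a + 4b + c = -101
  25a + 5b + c = -150
Solving the system yields a = -5, b = -4, c = -5.
So f(t) = -5t^2 - 4t - 5.
Check: f(5) = -150. ✓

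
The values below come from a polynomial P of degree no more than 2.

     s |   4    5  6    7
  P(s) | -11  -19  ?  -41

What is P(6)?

The 3 known points determine the degree-2 polynomial uniquely.
Write P(s) = as^2 + bs + c. Substituting each data point gives a linear system:
  16a + 4b + c = -11
  25a + 5b + c = -19
  49a + 7b + c = -41
Solving the system yields a = -1, b = 1, c = 1.
So P(s) = -s^2 + s + 1.
Then P(6) = -29.

-29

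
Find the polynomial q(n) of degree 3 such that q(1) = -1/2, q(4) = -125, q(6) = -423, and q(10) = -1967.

Write q(n) = an^3 + bn^2 + cn + d. Substituting each data point gives a linear system:
  a + b + c + d = -1/2
  64a + 16b + 4c + d = -125
  216a + 36b + 6c + d = -423
  1000a + 100b + 10c + d = -1967
Solving the system yields a = -2, b = 1/2, c = -2, d = 3.
So q(n) = -2n³ + (1/2)n² - 2n + 3.
Check: q(1) = -1/2. ✓

q(n) = -2n^3 + (1/2)n^2 - 2n + 3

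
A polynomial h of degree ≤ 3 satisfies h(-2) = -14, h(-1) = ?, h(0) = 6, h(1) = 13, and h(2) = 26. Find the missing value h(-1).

On equispaced nodes a degree-3 polynomial has vanishing fourth forward difference, so
  h(-2) - 4·h(-1) + 6·h(0) - 4·h(1) + h(2) = 0.
Substituting the known values and solving for h(-1):
  -4·h(-1) = 4
  h(-1) = -1.

-1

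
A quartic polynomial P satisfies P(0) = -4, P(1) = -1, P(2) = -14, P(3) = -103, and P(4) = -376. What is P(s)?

Write P(s) = as^4 + bs^3 + cs^2 + ds + e. Substituting each data point gives a linear system:
  e = -4
  a + b + c + d + e = -1
  16a + 8b + 4c + 2d + e = -14
  81a + 27b + 9c + 3d + e = -103
  256a + 64b + 16c + 4d + e = -376
Solving the system yields a = -2, b = 2, c = 0, d = 3, e = -4.
So P(s) = -2s⁴ + 2s³ + 3s - 4.
Check: P(1) = -1. ✓

P(s) = -2s^4 + 2s^3 + 3s - 4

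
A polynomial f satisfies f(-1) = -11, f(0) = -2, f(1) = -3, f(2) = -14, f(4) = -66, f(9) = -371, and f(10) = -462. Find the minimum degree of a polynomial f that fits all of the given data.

2

Divided differences on the nodes -1, 0, 1, 2, 4, 9, 10:
  order 0: -11  -2  -3  -14  -66  -371  -462
  order 1: 9  -1  -11  -26  -61  -91
  order 2: -5  -5  -5  -5  -5
  order 3: 0  0  0  0
  order 4: 0  0  0
  order 5: 0  0
  order 6: 0
The order-2 divided differences are all -5 (nonzero) and every higher order vanishes, so the data lies on a polynomial of degree exactly 2.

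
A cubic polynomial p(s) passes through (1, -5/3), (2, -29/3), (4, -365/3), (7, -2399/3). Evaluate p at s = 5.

-785/3

Write p(s) = as^3 + bs^2 + cs + d. Substituting each data point gives a linear system:
  a + b + c + d = -5/3
  8a + 4b + 2c + d = -29/3
  64a + 16b + 4c + d = -365/3
  343a + 49b + 7c + d = -2399/3
Solving the system yields a = -3, b = 5, c = -2, d = -5/3.
So p(s) = -3s³ + 5s² - 2s - 5/3.
Then p(5) = -785/3.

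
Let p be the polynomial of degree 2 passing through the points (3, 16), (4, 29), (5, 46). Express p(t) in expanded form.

p(t) = 2t^2 - t + 1

Using the Lagrange interpolation formula with nodes 3, 4, 5:
  L_0(t) = (t - 4)(t - 5) / 2
  L_1(t) = (t - 3)(t - 5) / -1
  L_2(t) = (t - 3)(t - 4) / 2
Then p(t) = 16·L_0(t) + 29·L_1(t) + 46·L_2(t).
Expanding and collecting terms gives p(t) = 2t² - t + 1.
Check: p(3) = 16. ✓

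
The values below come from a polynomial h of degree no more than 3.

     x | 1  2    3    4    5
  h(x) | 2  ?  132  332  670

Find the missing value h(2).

34

The 4 known points determine the degree-3 polynomial uniquely.
Write h(x) = ax^3 + bx^2 + cx + d. Substituting each data point gives a linear system:
  a + b + c + d = 2
  27a + 9b + 3c + d = 132
  64a + 16b + 4c + d = 332
  125a + 25b + 5c + d = 670
Solving the system yields a = 6, b = -3, c = -1, d = 0.
So h(x) = 6x^3 - 3x^2 - x.
Then h(2) = 34.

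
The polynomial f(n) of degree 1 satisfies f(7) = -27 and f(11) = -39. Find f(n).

f(n) = -3n - 6

Write f(n) = an + b. Substituting each data point gives a linear system:
  7a + b = -27
  11a + b = -39
Solving the system yields a = -3, b = -6.
So f(n) = -3n - 6.
Check: f(11) = -39. ✓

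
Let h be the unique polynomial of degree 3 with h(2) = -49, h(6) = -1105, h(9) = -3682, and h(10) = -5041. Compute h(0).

Write h(t) = at^3 + bt^2 + ct + d. Substituting each data point gives a linear system:
  8a + 4b + 2c + d = -49
  216a + 36b + 6c + d = -1105
  729a + 81b + 9c + d = -3682
  1000a + 100b + 10c + d = -5041
Solving the system yields a = -5, b = 0, c = -4, d = -1.
So h(t) = -5t^3 - 4t - 1.
Then h(0) = -1.

-1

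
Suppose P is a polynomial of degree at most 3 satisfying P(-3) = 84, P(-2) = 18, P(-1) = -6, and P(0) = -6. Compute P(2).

-6

Forward differences of the values at n = -3, -2, -1, 0:
  P  : 84  18  -6  -6
  Δ  : -66  -24  0
  Δ^2: 42  24
  Δ^3: -18
The third differences are constant, confirming degree 3.
Interpolating (Newton forward form) and evaluating at n = 2 gives P(2) = -6.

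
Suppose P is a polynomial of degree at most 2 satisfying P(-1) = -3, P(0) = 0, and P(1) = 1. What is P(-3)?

Using the Lagrange interpolation formula with nodes -1, 0, 1:
  L_0(u) = u(u - 1) / 2
  L_1(u) = (u + 1)(u - 1) / -1
  L_2(u) = (u + 1)u / 2
Then P(u) = -3·L_0(u) + 0·L_1(u) + 1·L_2(u).
Expanding and collecting terms gives P(u) = -u^2 + 2u.
Evaluating at u = -3: P(-3) = -15.

-15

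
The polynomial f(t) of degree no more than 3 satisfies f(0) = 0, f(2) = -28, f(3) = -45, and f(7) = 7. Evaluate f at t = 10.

Write f(t) = at^3 + bt^2 + ct + d. Substituting each data point gives a linear system:
  d = 0
  8a + 4b + 2c + d = -28
  27a + 9b + 3c + d = -45
  343a + 49b + 7c + d = 7
Solving the system yields a = 1, b = -6, c = -6, d = 0.
So f(t) = t^3 - 6t^2 - 6t.
Then f(10) = 340.

340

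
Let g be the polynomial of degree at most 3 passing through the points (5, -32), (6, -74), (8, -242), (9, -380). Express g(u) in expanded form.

Using the Lagrange interpolation formula with nodes 5, 6, 8, 9:
  L_0(u) = (u - 6)(u - 8)(u - 9) / -12
  L_1(u) = (u - 5)(u - 8)(u - 9) / 6
  L_2(u) = (u - 5)(u - 6)(u - 9) / -6
  L_3(u) = (u - 5)(u - 6)(u - 8) / 12
Then g(u) = -32·L_0(u) - 74·L_1(u) - 242·L_2(u) - 380·L_3(u).
Expanding and collecting terms gives g(u) = -u^3 + 5u^2 - 6u - 2.
Check: g(5) = -32. ✓

g(u) = -u^3 + 5u^2 - 6u - 2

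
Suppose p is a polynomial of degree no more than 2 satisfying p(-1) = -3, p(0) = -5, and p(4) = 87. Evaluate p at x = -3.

Using the Lagrange interpolation formula with nodes -1, 0, 4:
  L_0(x) = x(x - 4) / 5
  L_1(x) = (x + 1)(x - 4) / -4
  L_2(x) = (x + 1)x / 20
Then p(x) = -3·L_0(x) - 5·L_1(x) + 87·L_2(x).
Expanding and collecting terms gives p(x) = 5x² + 3x - 5.
Evaluating at x = -3: p(-3) = 31.

31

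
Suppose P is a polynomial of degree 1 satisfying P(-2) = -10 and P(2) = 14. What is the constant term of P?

Write P(x) = ax + b. Substituting each data point gives a linear system:
  -2a + b = -10
  2a + b = 14
Solving the system yields a = 6, b = 2.
So P(x) = 6x + 2.
The constant term is 2.

2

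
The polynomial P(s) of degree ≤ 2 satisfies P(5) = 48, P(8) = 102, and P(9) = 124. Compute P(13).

232

Write P(s) = as^2 + bs + c. Substituting each data point gives a linear system:
  25a + 5b + c = 48
  64a + 8b + c = 102
  81a + 9b + c = 124
Solving the system yields a = 1, b = 5, c = -2.
So P(s) = s^2 + 5s - 2.
Then P(13) = 232.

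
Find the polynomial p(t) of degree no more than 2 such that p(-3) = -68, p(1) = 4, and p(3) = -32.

p(t) = -6t^2 + 6t + 4

Write p(t) = at^2 + bt + c. Substituting each data point gives a linear system:
  9a - 3b + c = -68
  a + b + c = 4
  9a + 3b + c = -32
Solving the system yields a = -6, b = 6, c = 4.
So p(t) = -6t^2 + 6t + 4.
Check: p(3) = -32. ✓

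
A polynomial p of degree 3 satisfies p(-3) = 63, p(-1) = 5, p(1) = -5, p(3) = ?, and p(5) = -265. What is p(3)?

On equispaced nodes a degree-3 polynomial has vanishing fourth forward difference, so
  p(-3) - 4·p(-1) + 6·p(1) - 4·p(3) + p(5) = 0.
Substituting the known values and solving for p(3):
  -4·p(3) = 252
  p(3) = -63.

-63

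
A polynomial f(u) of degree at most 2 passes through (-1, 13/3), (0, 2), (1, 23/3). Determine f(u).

Using the Lagrange interpolation formula with nodes -1, 0, 1:
  L_0(u) = u(u - 1) / 2
  L_1(u) = (u + 1)(u - 1) / -1
  L_2(u) = (u + 1)u / 2
Then f(u) = 13/3·L_0(u) + 2·L_1(u) + 23/3·L_2(u).
Expanding and collecting terms gives f(u) = 4u^2 + (5/3)u + 2.
Check: f(0) = 2. ✓

f(u) = 4u^2 + (5/3)u + 2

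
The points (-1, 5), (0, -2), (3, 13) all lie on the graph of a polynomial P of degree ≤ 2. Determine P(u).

P(u) = 3u^2 - 4u - 2

Write P(u) = au^2 + bu + c. Substituting each data point gives a linear system:
  a - b + c = 5
  c = -2
  9a + 3b + c = 13
Solving the system yields a = 3, b = -4, c = -2.
So P(u) = 3u^2 - 4u - 2.
Check: P(3) = 13. ✓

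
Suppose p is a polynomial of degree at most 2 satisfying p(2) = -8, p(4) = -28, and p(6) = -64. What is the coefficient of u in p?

2

Write p(u) = au^2 + bu + c. Substituting each data point gives a linear system:
  4a + 2b + c = -8
  16a + 4b + c = -28
  36a + 6b + c = -64
Solving the system yields a = -2, b = 2, c = -4.
So p(u) = -2u^2 + 2u - 4.
The coefficient of u is 2.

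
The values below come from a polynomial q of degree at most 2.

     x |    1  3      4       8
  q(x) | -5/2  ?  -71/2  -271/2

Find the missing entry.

The 3 known points determine the degree-2 polynomial uniquely.
Write q(x) = ax^2 + bx + c. Substituting each data point gives a linear system:
  a + b + c = -5/2
  16a + 4b + c = -71/2
  64a + 8b + c = -271/2
Solving the system yields a = -2, b = -1, c = 1/2.
So q(x) = -2x^2 - x + 1/2.
Then q(3) = -41/2.

-41/2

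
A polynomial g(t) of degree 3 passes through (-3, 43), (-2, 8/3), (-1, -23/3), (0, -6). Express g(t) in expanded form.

g(t) = -3t^3 - 3t^2 + (5/3)t - 6

Write g(t) = at^3 + bt^2 + ct + d. Substituting each data point gives a linear system:
  -27a + 9b - 3c + d = 43
  -8a + 4b - 2c + d = 8/3
  -a + b - c + d = -23/3
  d = -6
Solving the system yields a = -3, b = -3, c = 5/3, d = -6.
So g(t) = -3t³ - 3t² + (5/3)t - 6.
Check: g(-1) = -23/3. ✓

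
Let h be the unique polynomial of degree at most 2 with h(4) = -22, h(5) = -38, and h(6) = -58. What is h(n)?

h(n) = -2n^2 + 2n + 2

Using the Lagrange interpolation formula with nodes 4, 5, 6:
  L_0(n) = (n - 5)(n - 6) / 2
  L_1(n) = (n - 4)(n - 6) / -1
  L_2(n) = (n - 4)(n - 5) / 2
Then h(n) = -22·L_0(n) - 38·L_1(n) - 58·L_2(n).
Expanding and collecting terms gives h(n) = -2n^2 + 2n + 2.
Check: h(4) = -22. ✓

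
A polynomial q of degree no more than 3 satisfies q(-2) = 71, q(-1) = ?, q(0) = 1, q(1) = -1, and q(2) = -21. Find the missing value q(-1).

15

The 4 known points determine the degree-3 polynomial uniquely.
Write q(t) = at^3 + bt^2 + ct + d. Substituting each data point gives a linear system:
  -8a + 4b - 2c + d = 71
  d = 1
  a + b + c + d = -1
  8a + 4b + 2c + d = -21
Solving the system yields a = -5, b = 6, c = -3, d = 1.
So q(t) = -5t^3 + 6t^2 - 3t + 1.
Then q(-1) = 15.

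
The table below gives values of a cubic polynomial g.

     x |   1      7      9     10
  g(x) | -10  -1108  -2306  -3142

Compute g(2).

-38

Using the Lagrange interpolation formula with nodes 1, 7, 9, 10:
  L_0(x) = (x - 7)(x - 9)(x - 10) / -432
  L_1(x) = (x - 1)(x - 9)(x - 10) / 36
  L_2(x) = (x - 1)(x - 7)(x - 10) / -16
  L_3(x) = (x - 1)(x - 7)(x - 9) / 27
Then g(x) = -10·L_0(x) - 1108·L_1(x) - 2306·L_2(x) - 3142·L_3(x).
Expanding and collecting terms gives g(x) = -3x^3 - x^2 - 4x - 2.
Evaluating at x = 2: g(2) = -38.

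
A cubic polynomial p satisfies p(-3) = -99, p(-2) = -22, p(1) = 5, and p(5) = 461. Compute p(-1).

Using the Lagrange interpolation formula with nodes -3, -2, 1, 5:
  L_0(n) = (n + 2)(n - 1)(n - 5) / -32
  L_1(n) = (n + 3)(n - 1)(n - 5) / 21
  L_2(n) = (n + 3)(n + 2)(n - 5) / -48
  L_3(n) = (n + 3)(n + 2)(n - 1) / 224
Then p(n) = -99·L_0(n) - 22·L_1(n) + 5·L_2(n) + 461·L_3(n).
Expanding and collecting terms gives p(n) = 4n^3 - n^2 - 4n + 6.
Evaluating at n = -1: p(-1) = 5.

5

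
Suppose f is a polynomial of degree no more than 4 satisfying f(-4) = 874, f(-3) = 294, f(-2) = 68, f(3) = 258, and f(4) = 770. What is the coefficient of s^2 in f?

3

Write f(s) = as^4 + bs^3 + cs^2 + ds + e. Substituting each data point gives a linear system:
  256a - 64b + 16c - 4d + e = 874
  81a - 27b + 9c - 3d + e = 294
  16a - 8b + 4c - 2d + e = 68
  81a + 27b + 9c + 3d + e = 258
  256a + 64b + 16c + 4d + e = 770
Solving the system yields a = 3, b = -1, c = 3, d = 3, e = 6.
So f(s) = 3s⁴ - s³ + 3s² + 3s + 6.
The coefficient of s^2 is 3.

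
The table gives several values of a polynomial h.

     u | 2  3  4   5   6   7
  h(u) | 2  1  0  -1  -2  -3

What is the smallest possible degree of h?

Forward differences of the values at u = 2, 3, 4, 5, 6, 7:
  h  : 2  1  0  -1  -2  -3
  Δ  : -1  -1  -1  -1  -1
  Δ^2: 0  0  0  0
  Δ^3: 0  0  0
  Δ^4: 0  0
  Δ^5: 0
The first differences are constant (-1) and nonzero, while all higher differences vanish, so the minimal degree is 1.

1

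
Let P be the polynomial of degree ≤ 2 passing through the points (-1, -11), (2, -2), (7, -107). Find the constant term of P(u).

Write P(u) = au^2 + bu + c. Substituting each data point gives a linear system:
  a - b + c = -11
  4a + 2b + c = -2
  49a + 7b + c = -107
Solving the system yields a = -3, b = 6, c = -2.
So P(u) = -3u² + 6u - 2.
The constant term is -2.

-2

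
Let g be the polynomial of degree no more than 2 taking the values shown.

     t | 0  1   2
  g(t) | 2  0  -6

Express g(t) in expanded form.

Write g(t) = at^2 + bt + c. Substituting each data point gives a linear system:
  c = 2
  a + b + c = 0
  4a + 2b + c = -6
Solving the system yields a = -2, b = 0, c = 2.
So g(t) = -2t^2 + 2.
Check: g(2) = -6. ✓

g(t) = -2t^2 + 2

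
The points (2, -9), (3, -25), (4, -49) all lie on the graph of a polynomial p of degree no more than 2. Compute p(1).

Forward differences of the values at t = 2, 3, 4:
  p  : -9  -25  -49
  Δ  : -16  -24
  Δ^2: -8
The second differences are constant, confirming degree 2.
Interpolating (Newton forward form) and evaluating at t = 1 gives p(1) = -1.

-1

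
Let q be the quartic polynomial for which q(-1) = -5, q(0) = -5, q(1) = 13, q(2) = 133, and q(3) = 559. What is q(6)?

7513

Write q(n) = an^4 + bn^3 + cn^2 + dn + e. Substituting each data point gives a linear system:
  a - b + c - d + e = -5
  e = -5
  a + b + c + d + e = 13
  16a + 8b + 4c + 2d + e = 133
  81a + 27b + 9c + 3d + e = 559
Solving the system yields a = 5, b = 4, c = 4, d = 5, e = -5.
So q(n) = 5n⁴ + 4n³ + 4n² + 5n - 5.
Then q(6) = 7513.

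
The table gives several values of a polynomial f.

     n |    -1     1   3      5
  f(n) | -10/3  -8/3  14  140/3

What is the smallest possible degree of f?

2

Forward differences of the values at n = -1, 1, 3, 5:
  f  : -10/3  -8/3  14  140/3
  Δ  : 2/3  50/3  98/3
  Δ^2: 16  16
  Δ^3: 0
The second differences are constant (16) and nonzero, while all higher differences vanish, so the minimal degree is 2.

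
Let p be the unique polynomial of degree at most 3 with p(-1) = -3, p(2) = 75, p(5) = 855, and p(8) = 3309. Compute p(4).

Write p(x) = ax^3 + bx^2 + cx + d. Substituting each data point gives a linear system:
  -a + b - c + d = -3
  8a + 4b + 2c + d = 75
  125a + 25b + 5c + d = 855
  512a + 64b + 8c + d = 3309
Solving the system yields a = 6, b = 3, c = 5, d = 5.
So p(x) = 6x³ + 3x² + 5x + 5.
Then p(4) = 457.

457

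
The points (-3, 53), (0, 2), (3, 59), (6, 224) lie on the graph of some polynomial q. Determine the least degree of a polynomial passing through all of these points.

Forward differences of the values at x = -3, 0, 3, 6:
  q  : 53  2  59  224
  Δ  : -51  57  165
  Δ^2: 108  108
  Δ^3: 0
The second differences are constant (108) and nonzero, while all higher differences vanish, so the minimal degree is 2.

2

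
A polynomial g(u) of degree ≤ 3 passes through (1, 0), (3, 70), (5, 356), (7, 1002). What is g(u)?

Using the Lagrange interpolation formula with nodes 1, 3, 5, 7:
  L_0(u) = (u - 3)(u - 5)(u - 7) / -48
  L_1(u) = (u - 1)(u - 5)(u - 7) / 16
  L_2(u) = (u - 1)(u - 3)(u - 7) / -16
  L_3(u) = (u - 1)(u - 3)(u - 5) / 48
Then g(u) = 0·L_0(u) + 70·L_1(u) + 356·L_2(u) + 1002·L_3(u).
Expanding and collecting terms gives g(u) = 3u³ - 4u + 1.
Check: g(5) = 356. ✓

g(u) = 3u^3 - 4u + 1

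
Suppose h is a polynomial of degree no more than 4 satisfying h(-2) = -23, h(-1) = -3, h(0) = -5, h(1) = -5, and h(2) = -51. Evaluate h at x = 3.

-263

Write h(x) = ax^4 + bx^3 + cx^2 + dx + e. Substituting each data point gives a linear system:
  16a - 8b + 4c - 2d + e = -23
  a - b + c - d + e = -3
  e = -5
  a + b + c + d + e = -5
  16a + 8b + 4c + 2d + e = -51
Solving the system yields a = -3, b = -2, c = 4, d = 1, e = -5.
So h(x) = -3x⁴ - 2x³ + 4x² + x - 5.
Then h(3) = -263.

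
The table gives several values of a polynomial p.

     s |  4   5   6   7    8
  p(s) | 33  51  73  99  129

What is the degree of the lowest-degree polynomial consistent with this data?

Forward differences of the values at s = 4, 5, 6, 7, 8:
  p  : 33  51  73  99  129
  Δ  : 18  22  26  30
  Δ^2: 4  4  4
  Δ^3: 0  0
  Δ^4: 0
The second differences are constant (4) and nonzero, while all higher differences vanish, so the minimal degree is 2.

2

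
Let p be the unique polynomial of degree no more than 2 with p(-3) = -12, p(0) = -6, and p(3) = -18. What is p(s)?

p(s) = -s^2 - s - 6

Write p(s) = as^2 + bs + c. Substituting each data point gives a linear system:
  9a - 3b + c = -12
  c = -6
  9a + 3b + c = -18
Solving the system yields a = -1, b = -1, c = -6.
So p(s) = -s² - s - 6.
Check: p(-3) = -12. ✓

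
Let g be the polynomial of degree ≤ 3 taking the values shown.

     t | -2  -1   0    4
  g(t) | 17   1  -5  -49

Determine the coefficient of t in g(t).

-3

Write g(t) = at^3 + bt^2 + ct + d. Substituting each data point gives a linear system:
  -8a + 4b - 2c + d = 17
  -a + b - c + d = 1
  d = -5
  64a + 16b + 4c + d = -49
Solving the system yields a = -1, b = 2, c = -3, d = -5.
So g(t) = -t³ + 2t² - 3t - 5.
The coefficient of t is -3.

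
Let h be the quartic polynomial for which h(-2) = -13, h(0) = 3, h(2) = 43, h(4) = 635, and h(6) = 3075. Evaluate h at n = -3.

33

Forward differences of the values at n = -2, 0, 2, 4, 6:
  h  : -13  3  43  635  3075
  Δ  : 16  40  592  2440
  Δ^2: 24  552  1848
  Δ^3: 528  1296
  Δ^4: 768
The fourth differences are constant, confirming degree 4.
Interpolating (Newton forward form) and evaluating at n = -3 gives h(-3) = 33.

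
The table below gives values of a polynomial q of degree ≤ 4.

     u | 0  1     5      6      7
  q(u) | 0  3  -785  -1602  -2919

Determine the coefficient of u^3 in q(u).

Write q(u) = au^4 + bu^3 + cu^2 + du + e. Substituting each data point gives a linear system:
  e = 0
  a + b + c + d + e = 3
  625a + 125b + 25c + 5d + e = -785
  1296a + 216b + 36c + 6d + e = -1602
  2401a + 343b + 49c + 7d + e = -2919
Solving the system yields a = -1, b = -2, c = 3, d = 3, e = 0.
So q(u) = -u⁴ - 2u³ + 3u² + 3u.
The coefficient of u^3 is -2.

-2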